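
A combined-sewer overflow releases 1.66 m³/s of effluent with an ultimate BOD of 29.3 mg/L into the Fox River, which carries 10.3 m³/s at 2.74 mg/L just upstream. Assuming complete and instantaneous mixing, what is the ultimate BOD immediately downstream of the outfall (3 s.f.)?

6.43 mg/L

Flow-weighted mixing: C = (Q_r C_r + Q_w C_w)/(Q_r + Q_w)
= (10.3×2.74 + 1.66×29.3)/(10.3 + 1.66) = 76.86/11.96 = 6.426 mg/L.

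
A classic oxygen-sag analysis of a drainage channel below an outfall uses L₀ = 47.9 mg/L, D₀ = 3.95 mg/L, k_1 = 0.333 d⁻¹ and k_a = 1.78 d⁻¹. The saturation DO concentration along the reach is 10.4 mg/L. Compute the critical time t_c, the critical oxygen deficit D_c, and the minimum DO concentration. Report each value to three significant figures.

At the critical point dD/dt = 0, so k_1 L₀ e^(−k_1 t) = k_a D. Substituting D(t) from the Streeter–Phelps equation and solving for t gives
t_c = ln[(k_a/k_1)(1 − D₀(k_a−k_1)/(k_1 L₀))] / (k_a−k_1).
Here k_a−k_1 = 1.447 d⁻¹ and 1 − D₀(k_a−k_1)/(k_1 L₀) = 1 − 3.95×1.447/(0.333×47.9) = 0.6417, so
t_c = ln(5.345 × 0.6417) / 1.447 = 1.233 / 1.447 = 0.8518 d.
L(t_c) = L₀ e^(−k_1 t_c) = 47.9 × 0.7530 = 36.07 mg/L, and at the critical point k_a D_c = k_1 L, so D_c = (0.333/1.78) × 36.07 = 6.748 mg/L.
Minimum DO = C_s − D_c = 10.4 − 6.748 = 3.652 mg/L.

t_c ≈ 0.852 d; D_c ≈ 6.75 mg/L; min DO ≈ 3.65 mg/L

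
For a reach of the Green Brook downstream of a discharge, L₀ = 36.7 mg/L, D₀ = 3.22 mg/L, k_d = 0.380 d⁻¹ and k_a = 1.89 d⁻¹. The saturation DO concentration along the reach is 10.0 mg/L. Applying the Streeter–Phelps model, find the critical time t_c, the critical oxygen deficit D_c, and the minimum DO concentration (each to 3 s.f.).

t_c ≈ 0.778 d; D_c ≈ 5.49 mg/L; min DO ≈ 4.51 mg/L

t_c = [1/(k_a−k_d)] ln[(k_a/k_d)(1 − D₀(k_a−k_d)/(k_d L₀))]
= [1/(1.89−0.380)] ln[(1.89/0.380)(1 − 3.22×1.510/(0.380×36.7))]
= (1/1.510) ln[4.974 × 0.6514] = 0.6623 × ln(3.240) = 0.6623 × 1.175 = 0.7785 d.
D_c = (k_d/k_a) L₀ e^(−k_d t_c) = (0.380/1.89) × 36.7 × e^(−0.380×0.7785) = 0.2011 × 36.7 × 0.7439 = 5.489 mg/L.
Minimum DO = C_s − D_c = 10.0 − 5.489 = 4.511 mg/L.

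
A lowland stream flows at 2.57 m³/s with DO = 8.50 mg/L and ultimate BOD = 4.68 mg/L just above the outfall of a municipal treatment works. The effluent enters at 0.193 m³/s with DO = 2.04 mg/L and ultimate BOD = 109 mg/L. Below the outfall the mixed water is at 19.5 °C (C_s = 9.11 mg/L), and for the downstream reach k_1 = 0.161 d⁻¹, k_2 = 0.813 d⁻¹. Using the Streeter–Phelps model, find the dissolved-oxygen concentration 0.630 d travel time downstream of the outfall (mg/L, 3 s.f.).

Mixed DO = (2.57×8.50 + 0.193×2.04)/(2.57+0.193) = 22.24/2.763 = 8.049 mg/L.
Mixed L₀ = (2.57×4.68 + 0.193×109)/(2.763) = 33.06/2.763 = 11.97 mg/L.
Initial deficit D₀ = C_s − DO₀ = 9.11 − 8.049 = 1.061 mg/L.
D(0.630) = [0.161×11.97/(0.813−0.161)](e^(−0.161×0.630) − e^(−0.813×0.630)) + 1.061 e^(−0.813×0.630)
= 2.955 × (0.9035 − 0.5992) + 1.061 × 0.5992 = 1.535 mg/L.
DO = 9.11 − 1.535 = 7.575 mg/L.

DO ≈ 7.57 mg/L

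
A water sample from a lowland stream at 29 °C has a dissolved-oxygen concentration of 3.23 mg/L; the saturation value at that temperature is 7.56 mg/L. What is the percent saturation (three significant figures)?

42.7 % saturation

% saturation = C/C_s × 100 = 3.23/7.56 × 100 = 42.7 %.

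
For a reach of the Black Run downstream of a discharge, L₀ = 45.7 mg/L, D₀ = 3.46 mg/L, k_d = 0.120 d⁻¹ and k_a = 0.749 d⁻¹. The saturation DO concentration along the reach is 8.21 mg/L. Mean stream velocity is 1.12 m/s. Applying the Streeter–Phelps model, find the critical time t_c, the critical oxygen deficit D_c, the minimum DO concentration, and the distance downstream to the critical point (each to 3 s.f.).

t_c = [1/(k_a−k_d)] ln[(k_a/k_d)(1 − D₀(k_a−k_d)/(k_d L₀))]
= [1/(0.749−0.120)] ln[(0.749/0.120)(1 − 3.46×0.6290/(0.120×45.7))]
= (1/0.6290) ln[6.242 × 0.6031] = 1.590 × ln(3.765) = 1.590 × 1.326 = 2.108 d.
L(t_c) = L₀ e^(−k_d t_c) = 45.7 × 0.7765 = 35.49 mg/L, and at the critical point k_a D_c = k_d L, so D_c = (0.120/0.749) × 35.49 = 5.686 mg/L.
Minimum DO = C_s − D_c = 8.21 − 5.686 = 2.524 mg/L.
x_c = v t_c = 1.12 m/s × 2.108 d × 86400 s/d = 203900 m ≈ 204 km.

t_c ≈ 2.11 d; D_c ≈ 5.69 mg/L; min DO ≈ 2.52 mg/L; x_c ≈ 204 km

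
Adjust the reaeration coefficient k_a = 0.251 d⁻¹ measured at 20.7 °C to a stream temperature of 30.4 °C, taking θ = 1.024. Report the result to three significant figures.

k_a(T₂) = k_a(T₁) · θ^(T₂−T₁) = 0.251 × 1.024^(30.4−20.7)
= 0.251 × 1.024^9.70 = 0.251 × 1.259 = 0.3159 d⁻¹.

k_a ≈ 0.316 d⁻¹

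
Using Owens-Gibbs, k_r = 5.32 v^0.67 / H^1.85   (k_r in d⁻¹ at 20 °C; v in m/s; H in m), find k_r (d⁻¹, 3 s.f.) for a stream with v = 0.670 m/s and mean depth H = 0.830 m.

k_r ≈ 5.74 d⁻¹

k_r = 5.32 × 0.670^0.67 / 0.830^1.85 = 5.32 × 0.7647 / 0.7084 = 5.742 d⁻¹.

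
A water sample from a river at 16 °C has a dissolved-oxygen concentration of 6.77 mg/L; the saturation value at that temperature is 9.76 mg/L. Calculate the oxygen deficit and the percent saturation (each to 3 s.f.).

D ≈ 2.99 mg/L; 69.4 % saturation

D = C_s − C = 9.76 − 6.77 = 2.99 mg/L.
% saturation = 6.77/9.76 × 100 = 69.4 %.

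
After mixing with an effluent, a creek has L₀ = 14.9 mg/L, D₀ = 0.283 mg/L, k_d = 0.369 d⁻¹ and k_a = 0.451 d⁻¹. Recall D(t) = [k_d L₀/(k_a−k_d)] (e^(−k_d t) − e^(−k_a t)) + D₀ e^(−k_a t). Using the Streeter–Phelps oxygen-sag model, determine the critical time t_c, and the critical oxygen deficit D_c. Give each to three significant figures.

t_c ≈ 2.40 d; D_c ≈ 5.04 mg/L

At the critical point dD/dt = 0, so k_d L₀ e^(−k_d t) = k_a D. Substituting D(t) from the Streeter–Phelps equation and solving for t gives
t_c = ln[(k_a/k_d)(1 − D₀(k_a−k_d)/(k_d L₀))] / (k_a−k_d).
Here k_a−k_d = 0.08200 d⁻¹ and 1 − D₀(k_a−k_d)/(k_d L₀) = 1 − 0.283×0.08200/(0.369×14.9) = 0.9958, so
t_c = ln(1.222 × 0.9958) / 0.08200 = 0.1964 / 0.08200 = 2.396 d.
L(t_c) = L₀ e^(−k_d t_c) = 14.9 × 0.4131 = 6.156 mg/L, and at the critical point k_a D_c = k_d L, so D_c = (0.369/0.451) × 6.156 = 5.036 mg/L.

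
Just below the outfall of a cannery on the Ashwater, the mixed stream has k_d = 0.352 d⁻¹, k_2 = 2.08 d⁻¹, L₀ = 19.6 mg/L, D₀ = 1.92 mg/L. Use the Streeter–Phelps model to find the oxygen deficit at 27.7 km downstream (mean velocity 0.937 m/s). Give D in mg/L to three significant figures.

D ≈ 2.52 mg/L

Travel time t = x/v = 27.7 km / (0.937 m/s) = 27700 m / 0.937 m/s = 29560 s = 0.3422 d.
k_d L₀/(k_2−k_d) = 0.352×19.6/(2.08−0.352) = 6.899/1.728 = 3.993 mg/L.
e^(−k_d t) = e^(−0.352×0.3422) = 0.8865; e^(−k_2 t) = e^(−2.08×0.3422) = 0.4908.
D = 3.993 × (0.8865 − 0.4908) + 1.92 × 0.4908 = 1.580 + 0.9424 = 2.522 mg/L.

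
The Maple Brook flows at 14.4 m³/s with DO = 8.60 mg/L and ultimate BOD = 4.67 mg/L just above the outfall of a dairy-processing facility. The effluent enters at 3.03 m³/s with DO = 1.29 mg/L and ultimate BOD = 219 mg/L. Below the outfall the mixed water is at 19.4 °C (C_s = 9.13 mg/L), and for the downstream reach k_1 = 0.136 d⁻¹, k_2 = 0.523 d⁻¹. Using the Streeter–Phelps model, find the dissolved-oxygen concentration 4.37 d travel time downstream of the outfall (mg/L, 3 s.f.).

DO ≈ 2.31 mg/L

Mixed DO = (14.4×8.60 + 3.03×1.29)/(14.4+3.03) = 127.7/17.43 = 7.329 mg/L.
Mixed L₀ = (14.4×4.67 + 3.03×219)/(17.43) = 730.8/17.43 = 41.93 mg/L.
Initial deficit D₀ = C_s − DO₀ = 9.13 − 7.329 = 1.801 mg/L.
D(4.37) = [0.136×41.93/(0.523−0.136)](e^(−0.136×4.37) − e^(−0.523×4.37)) + 1.801 e^(−0.523×4.37)
= 14.73 × (0.5519 − 0.1017) + 1.801 × 0.1017 = 6.817 mg/L.
DO = 9.13 − 6.817 = 2.313 mg/L.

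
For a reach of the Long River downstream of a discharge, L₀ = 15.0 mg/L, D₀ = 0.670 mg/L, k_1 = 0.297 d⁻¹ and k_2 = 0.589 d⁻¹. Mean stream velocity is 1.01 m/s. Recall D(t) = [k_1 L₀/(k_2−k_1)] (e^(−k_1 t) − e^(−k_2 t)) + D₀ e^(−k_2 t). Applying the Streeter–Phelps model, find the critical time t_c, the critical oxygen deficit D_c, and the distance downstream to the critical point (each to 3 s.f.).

t_c ≈ 2.19 d; D_c ≈ 3.95 mg/L; x_c ≈ 191 km

t_c = [1/(k_2−k_1)] ln[(k_2/k_1)(1 − D₀(k_2−k_1)/(k_1 L₀))]
= [1/(0.589−0.297)] ln[(0.589/0.297)(1 − 0.670×0.2920/(0.297×15.0))]
= (1/0.2920) ln[1.983 × 0.9561] = 3.425 × ln(1.896) = 3.425 × 0.6398 = 2.191 d.
D_c = (k_1/k_2) L₀ e^(−k_1 t_c) = (0.297/0.589) × 15.0 × e^(−0.297×2.191) = 0.5042 × 15.0 × 0.5217 = 3.946 mg/L.
x_c = v t_c = 1.01 m/s × 2.191 d × 86400 s/d = 191200 m ≈ 191 km.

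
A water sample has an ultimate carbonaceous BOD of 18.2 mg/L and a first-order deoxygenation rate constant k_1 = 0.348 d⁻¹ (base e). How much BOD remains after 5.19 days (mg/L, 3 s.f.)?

L ≈ 2.99 mg/L

L_t = L₀ e^(−k_1 t) = 18.2 × e^(−0.348×5.19) = 18.2 × 0.1643 = 2.990 mg/L.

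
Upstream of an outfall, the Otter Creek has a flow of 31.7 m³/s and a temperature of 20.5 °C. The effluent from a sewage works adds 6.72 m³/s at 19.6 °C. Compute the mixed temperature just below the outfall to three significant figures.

Flow-weighted mixing: C = (Q_r C_r + Q_w C_w)/(Q_r + Q_w)
= (31.7×20.5 + 6.72×19.6)/(31.7 + 6.72) = 781.6/38.42 = 20.34 °C.

20.3 °C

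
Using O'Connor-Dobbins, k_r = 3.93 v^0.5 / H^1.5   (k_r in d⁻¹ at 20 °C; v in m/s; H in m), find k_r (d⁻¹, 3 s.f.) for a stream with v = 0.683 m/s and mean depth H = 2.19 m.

k_r ≈ 1.00 d⁻¹

k_r = 3.93 × 0.683^0.5 / 2.19^1.5 = 3.93 × 0.8264 / 3.241 = 1.002 d⁻¹.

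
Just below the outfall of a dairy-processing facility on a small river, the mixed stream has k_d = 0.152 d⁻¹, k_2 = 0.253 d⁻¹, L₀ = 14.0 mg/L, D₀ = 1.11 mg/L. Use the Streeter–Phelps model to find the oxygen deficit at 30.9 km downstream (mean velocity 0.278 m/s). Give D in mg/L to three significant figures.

D ≈ 2.91 mg/L

Travel time t = x/v = 30.9 km / (0.278 m/s) = 30900 m / 0.278 m/s = 111200 s = 1.286 d.
k_d L₀/(k_2−k_d) = 0.152×14.0/(0.253−0.152) = 2.128/0.1010 = 21.07 mg/L.
e^(−k_d t) = e^(−0.152×1.286) = 0.8224; e^(−k_2 t) = e^(−0.253×1.286) = 0.7222.
D = 21.07 × (0.8224 − 0.7222) + 1.11 × 0.7222 = 2.111 + 0.8016 = 2.913 mg/L.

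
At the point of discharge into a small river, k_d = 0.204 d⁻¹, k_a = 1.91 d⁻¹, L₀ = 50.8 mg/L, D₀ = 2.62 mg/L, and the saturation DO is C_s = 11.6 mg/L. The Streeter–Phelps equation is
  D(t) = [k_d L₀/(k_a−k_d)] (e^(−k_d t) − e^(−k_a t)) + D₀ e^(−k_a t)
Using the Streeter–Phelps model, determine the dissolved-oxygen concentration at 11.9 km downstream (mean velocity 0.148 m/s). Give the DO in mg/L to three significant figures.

Travel time t = x/v = 11.9 km / (0.148 m/s) = 11900 m / 0.148 m/s = 80410 s = 0.9306 d.
k_d L₀/(k_a−k_d) = 0.204×50.8/(1.91−0.204) = 10.36/1.706 = 6.075 mg/L.
e^(−k_d t) = e^(−0.204×0.9306) = 0.8271; e^(−k_a t) = e^(−1.91×0.9306) = 0.1691.
D = 6.075 × (0.8271 − 0.1691) + 2.62 × 0.1691 = 3.997 + 0.4429 = 4.440 mg/L.
DO = C_s − D = 11.6 − 4.440 = 7.160 mg/L.

DO ≈ 7.16 mg/L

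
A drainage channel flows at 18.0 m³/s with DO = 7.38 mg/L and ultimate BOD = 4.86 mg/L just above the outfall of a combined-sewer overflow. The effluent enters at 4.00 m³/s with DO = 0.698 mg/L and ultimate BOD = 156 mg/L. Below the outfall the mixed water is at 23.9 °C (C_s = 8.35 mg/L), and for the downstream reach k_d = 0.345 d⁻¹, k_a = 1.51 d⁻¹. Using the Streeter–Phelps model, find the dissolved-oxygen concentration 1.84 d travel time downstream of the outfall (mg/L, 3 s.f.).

Mixed DO = (18.0×7.38 + 4.00×0.698)/(18.0+4.00) = 135.6/22.00 = 6.165 mg/L.
Mixed L₀ = (18.0×4.86 + 4.00×156)/(22.00) = 711.5/22.00 = 32.34 mg/L.
Initial deficit D₀ = C_s − DO₀ = 8.35 − 6.165 = 2.185 mg/L.
D(1.84) = [0.345×32.34/(1.51−0.345)](e^(−0.345×1.84) − e^(−1.51×1.84)) + 2.185 e^(−1.51×1.84)
= 9.577 × (0.5300 − 0.06214) + 2.185 × 0.06214 = 4.617 mg/L.
DO = 8.35 − 4.617 = 3.733 mg/L.

DO ≈ 3.73 mg/L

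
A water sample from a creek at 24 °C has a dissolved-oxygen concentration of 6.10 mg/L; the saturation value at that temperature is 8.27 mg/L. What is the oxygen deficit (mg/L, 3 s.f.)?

D = C_s − C = 8.27 − 6.10 = 2.17 mg/L.

D ≈ 2.17 mg/L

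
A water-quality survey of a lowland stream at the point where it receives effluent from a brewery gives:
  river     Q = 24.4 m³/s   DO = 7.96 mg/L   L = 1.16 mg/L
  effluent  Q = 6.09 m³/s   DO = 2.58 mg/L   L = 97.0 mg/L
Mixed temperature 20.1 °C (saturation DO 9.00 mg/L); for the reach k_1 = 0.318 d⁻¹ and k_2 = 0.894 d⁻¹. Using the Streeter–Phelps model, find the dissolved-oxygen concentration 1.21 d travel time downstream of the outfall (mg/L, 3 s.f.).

Mixed DO = (24.4×7.96 + 6.09×2.58)/(24.4+6.09) = 209.9/30.49 = 6.885 mg/L.
Mixed L₀ = (24.4×1.16 + 6.09×97.0)/(30.49) = 619.0/30.49 = 20.30 mg/L.
Initial deficit D₀ = C_s − DO₀ = 9.00 − 6.885 = 2.115 mg/L.
D(1.21) = [0.318×20.30/(0.894−0.318)](e^(−0.318×1.21) − e^(−0.894×1.21)) + 2.115 e^(−0.894×1.21)
= 11.21 × (0.6806 − 0.3390) + 2.115 × 0.3390 = 4.546 mg/L.
DO = 9.00 − 4.546 = 4.454 mg/L.

DO ≈ 4.45 mg/L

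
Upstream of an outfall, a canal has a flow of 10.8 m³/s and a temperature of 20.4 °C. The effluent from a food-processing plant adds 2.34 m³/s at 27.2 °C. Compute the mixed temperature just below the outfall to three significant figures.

21.6 °C

Flow-weighted mixing: C = (Q_r C_r + Q_w C_w)/(Q_r + Q_w)
= (10.8×20.4 + 2.34×27.2)/(10.8 + 2.34) = 284.0/13.14 = 21.61 °C.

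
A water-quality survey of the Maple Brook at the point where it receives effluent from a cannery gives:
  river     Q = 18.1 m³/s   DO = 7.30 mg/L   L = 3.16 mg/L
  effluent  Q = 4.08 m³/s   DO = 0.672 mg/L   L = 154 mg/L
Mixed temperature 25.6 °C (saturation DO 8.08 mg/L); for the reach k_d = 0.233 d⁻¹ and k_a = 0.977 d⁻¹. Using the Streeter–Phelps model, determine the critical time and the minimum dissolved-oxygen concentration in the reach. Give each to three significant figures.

t_c ≈ 1.62 d; minimum DO ≈ 3.02 mg/L

Mixed DO = (18.1×7.30 + 4.08×0.672)/(18.1+4.08) = 134.9/22.18 = 6.081 mg/L.
Mixed L₀ = (18.1×3.16 + 4.08×154)/(22.18) = 685.5/22.18 = 30.91 mg/L.
Initial deficit D₀ = C_s − DO₀ = 8.08 − 6.081 = 1.999 mg/L.
t_c = (1/0.7440) ln[(0.977/0.233)(1 − 1.999×0.7440/(0.233×30.91))] = 1.344 × ln(3.327) = 1.616 d.
D_c = (0.233/0.977) × 30.91 × e^(−0.233×1.616) = 0.2385 × 30.91 × 0.6863 = 5.059 mg/L.
Minimum DO = 8.08 − 5.059 = 3.021 mg/L.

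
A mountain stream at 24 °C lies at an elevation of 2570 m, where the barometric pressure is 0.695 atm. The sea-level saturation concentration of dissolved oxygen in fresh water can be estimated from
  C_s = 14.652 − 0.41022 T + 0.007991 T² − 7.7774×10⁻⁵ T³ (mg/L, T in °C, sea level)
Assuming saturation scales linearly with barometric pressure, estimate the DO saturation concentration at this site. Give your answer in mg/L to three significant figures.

C_s ≈ 5.79 mg/L

At sea level: C_s = 14.652 − 0.41022×24 + 0.007991×24² − 7.7774×10⁻⁵×24³ = 8.334 mg/L.
Pressure correction: C_s' = 8.334 × 0.695 = 5.792 mg/L.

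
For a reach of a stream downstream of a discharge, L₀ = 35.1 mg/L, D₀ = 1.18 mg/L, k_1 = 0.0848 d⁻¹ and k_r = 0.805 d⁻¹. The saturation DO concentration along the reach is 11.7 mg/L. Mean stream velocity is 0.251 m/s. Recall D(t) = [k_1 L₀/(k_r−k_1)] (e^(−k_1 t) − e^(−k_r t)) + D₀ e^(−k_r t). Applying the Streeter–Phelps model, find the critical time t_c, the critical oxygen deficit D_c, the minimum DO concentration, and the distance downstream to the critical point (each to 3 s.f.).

t_c = [1/(k_r−k_1)] ln[(k_r/k_1)(1 − D₀(k_r−k_1)/(k_1 L₀))]
= [1/(0.805−0.0848)] ln[(0.805/0.0848)(1 − 1.18×0.7202/(0.0848×35.1))]
= (1/0.7202) ln[9.493 × 0.7145] = 1.389 × ln(6.783) = 1.389 × 1.914 = 2.658 d.
L(t_c) = L₀ e^(−k_1 t_c) = 35.1 × 0.7982 = 28.02 mg/L, and at the critical point k_r D_c = k_1 L, so D_c = (0.0848/0.805) × 28.02 = 2.951 mg/L.
Minimum DO = C_s − D_c = 11.7 − 2.951 = 8.749 mg/L.
x_c = v t_c = 0.251 m/s × 2.658 d × 86400 s/d = 57640 m ≈ 57.6 km.

t_c ≈ 2.66 d; D_c ≈ 2.95 mg/L; min DO ≈ 8.75 mg/L; x_c ≈ 57.6 km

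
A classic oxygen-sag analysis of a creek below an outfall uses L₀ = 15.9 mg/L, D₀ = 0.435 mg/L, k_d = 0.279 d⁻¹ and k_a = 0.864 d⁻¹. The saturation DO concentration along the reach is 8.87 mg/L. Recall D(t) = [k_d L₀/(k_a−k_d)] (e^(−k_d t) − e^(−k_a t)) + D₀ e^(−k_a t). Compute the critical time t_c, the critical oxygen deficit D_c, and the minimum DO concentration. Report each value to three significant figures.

t_c ≈ 1.83 d; D_c ≈ 3.08 mg/L; min DO ≈ 5.79 mg/L

With k_a/k_d = 3.097 and 1 − D₀(k_a−k_d)/(k_d L₀) = 0.9426,
t_c = ln(3.097 × 0.9426) / (0.864 − 0.279) = ln(2.919) / 0.5850 = 1.071/0.5850 = 1.831 d.
L(t_c) = L₀ e^(−k_d t_c) = 15.9 × 0.5999 = 9.539 mg/L, and at the critical point k_a D_c = k_d L, so D_c = (0.279/0.864) × 9.539 = 3.080 mg/L.
Minimum DO = C_s − D_c = 8.87 − 3.080 = 5.790 mg/L.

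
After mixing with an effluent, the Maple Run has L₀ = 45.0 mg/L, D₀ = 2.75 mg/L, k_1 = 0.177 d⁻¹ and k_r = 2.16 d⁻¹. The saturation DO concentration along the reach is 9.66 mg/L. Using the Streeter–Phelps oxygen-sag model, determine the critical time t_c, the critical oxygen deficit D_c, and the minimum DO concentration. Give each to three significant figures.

t_c ≈ 0.680 d; D_c ≈ 3.27 mg/L; min DO ≈ 6.39 mg/L

With k_r/k_1 = 12.20 and 1 − D₀(k_r−k_1)/(k_1 L₀) = 0.3153,
t_c = ln(12.20 × 0.3153) / (2.16 − 0.177) = ln(3.848) / 1.983 = 1.348/1.983 = 0.6796 d.
D_c = (k_1/k_r) L₀ e^(−k_1 t_c) = (0.177/2.16) × 45.0 × e^(−0.177×0.6796) = 0.08194 × 45.0 × 0.8867 = 3.270 mg/L.
Minimum DO = C_s − D_c = 9.66 − 3.270 = 6.390 mg/L.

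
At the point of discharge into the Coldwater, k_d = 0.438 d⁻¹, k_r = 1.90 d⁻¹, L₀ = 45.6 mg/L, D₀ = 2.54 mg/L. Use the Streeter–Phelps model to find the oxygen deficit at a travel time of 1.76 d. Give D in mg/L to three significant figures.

k_d L₀/(k_r−k_d) = 0.438×45.6/(1.90−0.438) = 19.97/1.462 = 13.66 mg/L.
e^(−k_d t) = e^(−0.438×1.760) = 0.4626; e^(−k_r t) = e^(−1.90×1.760) = 0.03530.
D = 13.66 × (0.4626 − 0.03530) + 2.54 × 0.03530 = 5.838 + 0.08965 = 5.927 mg/L.

D ≈ 5.93 mg/L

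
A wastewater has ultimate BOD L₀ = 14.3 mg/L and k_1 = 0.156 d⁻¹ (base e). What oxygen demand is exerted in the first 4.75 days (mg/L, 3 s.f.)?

y ≈ 7.48 mg/L

y_t = L₀(1 − e^(−k_1 t)) = 14.3 × (1 − e^(−0.156×4.75))
= 14.3 × (1 − 0.4766) = 14.3 × 0.5234 = 7.484 mg/L.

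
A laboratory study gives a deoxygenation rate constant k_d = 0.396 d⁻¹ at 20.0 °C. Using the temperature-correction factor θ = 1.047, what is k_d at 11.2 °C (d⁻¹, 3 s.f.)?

k_d ≈ 0.264 d⁻¹

k_d(T₂) = k_d(T₁) · θ^(T₂−T₁) = 0.396 × 1.047^(11.2−20.0)
= 0.396 × 1.047^-8.80 = 0.396 × 0.6675 = 0.2643 d⁻¹.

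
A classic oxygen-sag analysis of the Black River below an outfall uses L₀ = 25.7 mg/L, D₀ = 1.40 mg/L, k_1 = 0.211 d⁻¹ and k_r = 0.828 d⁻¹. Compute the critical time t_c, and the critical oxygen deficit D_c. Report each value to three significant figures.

t_c ≈ 1.93 d; D_c ≈ 4.35 mg/L

t_c = [1/(k_r−k_1)] ln[(k_r/k_1)(1 − D₀(k_r−k_1)/(k_1 L₀))]
= [1/(0.828−0.211)] ln[(0.828/0.211)(1 − 1.40×0.6170/(0.211×25.7))]
= (1/0.6170) ln[3.924 × 0.8407] = 1.621 × ln(3.299) = 1.621 × 1.194 = 1.935 d.
D_c = (k_1/k_r) L₀ e^(−k_1 t_c) = (0.211/0.828) × 25.7 × e^(−0.211×1.935) = 0.2548 × 25.7 × 0.6648 = 4.354 mg/L.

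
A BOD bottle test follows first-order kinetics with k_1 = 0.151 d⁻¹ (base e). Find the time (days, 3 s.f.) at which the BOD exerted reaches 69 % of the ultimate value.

t ≈ 7.76 d

y/L₀ = 1 − e^(−k_1 t) = 0.69 ⇒ e^(−k_1 t) = 0.310
t = −ln(0.310) / 0.151 = 1.171 / 0.151 = 7.756 d.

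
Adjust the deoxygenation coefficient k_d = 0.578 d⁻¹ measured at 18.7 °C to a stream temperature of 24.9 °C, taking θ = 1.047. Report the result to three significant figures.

k_d ≈ 0.768 d⁻¹

k_d(T₂) = k_d(T₁) · θ^(T₂−T₁) = 0.578 × 1.047^(24.9−18.7)
= 0.578 × 1.047^6.20 = 0.578 × 1.329 = 0.7684 d⁻¹.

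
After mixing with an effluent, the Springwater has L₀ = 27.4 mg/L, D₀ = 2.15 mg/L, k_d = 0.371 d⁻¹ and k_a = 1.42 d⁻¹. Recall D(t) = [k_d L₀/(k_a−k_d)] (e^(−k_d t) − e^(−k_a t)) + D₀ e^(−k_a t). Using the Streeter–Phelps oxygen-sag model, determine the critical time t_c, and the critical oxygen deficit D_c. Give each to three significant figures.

t_c ≈ 1.04 d; D_c ≈ 4.87 mg/L

With k_a/k_d = 3.827 and 1 − D₀(k_a−k_d)/(k_d L₀) = 0.7781,
t_c = ln(3.827 × 0.7781) / (1.42 − 0.371) = ln(2.978) / 1.049 = 1.091/1.049 = 1.040 d.
D_c = (k_d/k_a) L₀ e^(−k_d t_c) = (0.371/1.42) × 27.4 × e^(−0.371×1.040) = 0.2613 × 27.4 × 0.6798 = 4.866 mg/L.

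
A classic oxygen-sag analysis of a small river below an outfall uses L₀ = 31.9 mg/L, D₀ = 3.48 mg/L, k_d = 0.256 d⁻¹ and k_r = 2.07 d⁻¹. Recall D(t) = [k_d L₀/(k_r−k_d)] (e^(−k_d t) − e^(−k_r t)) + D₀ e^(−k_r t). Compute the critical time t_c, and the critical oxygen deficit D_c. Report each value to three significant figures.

With k_r/k_d = 8.086 and 1 − D₀(k_r−k_d)/(k_d L₀) = 0.2270,
t_c = ln(8.086 × 0.2270) / (2.07 − 0.256) = ln(1.835) / 1.814 = 0.6073/1.814 = 0.3348 d.
L(t_c) = L₀ e^(−k_d t_c) = 31.9 × 0.9179 = 29.28 mg/L, and at the critical point k_r D_c = k_d L, so D_c = (0.256/2.07) × 29.28 = 3.621 mg/L.

t_c ≈ 0.335 d; D_c ≈ 3.62 mg/L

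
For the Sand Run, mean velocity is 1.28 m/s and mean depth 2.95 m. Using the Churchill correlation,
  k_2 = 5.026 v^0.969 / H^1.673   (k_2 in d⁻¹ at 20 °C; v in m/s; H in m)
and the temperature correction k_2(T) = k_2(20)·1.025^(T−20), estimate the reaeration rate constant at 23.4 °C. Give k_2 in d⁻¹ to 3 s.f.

k_2(20) = 5.026 × 1.28^0.969 / 2.95^1.673 = 5.026 × 1.270 / 6.110 = 1.045 d⁻¹.
k_2(23.4) = 1.045 × 1.025^(23.4−20) = 1.045 × 1.088 = 1.136 d⁻¹.

k_2 ≈ 1.14 d⁻¹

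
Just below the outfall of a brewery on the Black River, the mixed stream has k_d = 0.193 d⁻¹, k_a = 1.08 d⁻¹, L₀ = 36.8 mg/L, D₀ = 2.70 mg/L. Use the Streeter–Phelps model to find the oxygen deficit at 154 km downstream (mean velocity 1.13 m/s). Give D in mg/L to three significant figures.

D ≈ 4.94 mg/L

Travel time t = x/v = 154 km / (1.13 m/s) = 154000 m / 1.13 m/s = 136300 s = 1.577 d.
k_d L₀/(k_a−k_d) = 0.193×36.8/(1.08−0.193) = 7.102/0.8870 = 8.007 mg/L.
e^(−k_d t) = e^(−0.193×1.577) = 0.7375; e^(−k_a t) = e^(−1.08×1.577) = 0.1820.
D = 8.007 × (0.7375 − 0.1820) + 2.70 × 0.1820 = 4.448 + 0.4915 = 4.940 mg/L.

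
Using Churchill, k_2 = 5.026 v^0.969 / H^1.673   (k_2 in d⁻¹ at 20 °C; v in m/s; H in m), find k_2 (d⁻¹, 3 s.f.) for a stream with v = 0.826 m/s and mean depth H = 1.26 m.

k_2 ≈ 2.84 d⁻¹

k_2 = 5.026 × 0.826^0.969 / 1.26^1.673 = 5.026 × 0.8309 / 1.472 = 2.837 d⁻¹.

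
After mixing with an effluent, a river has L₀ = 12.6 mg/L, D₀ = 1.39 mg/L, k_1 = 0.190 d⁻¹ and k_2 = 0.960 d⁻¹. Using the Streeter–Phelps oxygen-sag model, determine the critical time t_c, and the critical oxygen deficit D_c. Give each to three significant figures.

t_c ≈ 1.33 d; D_c ≈ 1.94 mg/L

At the critical point dD/dt = 0, so k_1 L₀ e^(−k_1 t) = k_2 D. Substituting D(t) from the Streeter–Phelps equation and solving for t gives
t_c = ln[(k_2/k_1)(1 − D₀(k_2−k_1)/(k_1 L₀))] / (k_2−k_1).
Here k_2−k_1 = 0.7700 d⁻¹ and 1 − D₀(k_2−k_1)/(k_1 L₀) = 1 − 1.39×0.7700/(0.190×12.6) = 0.5529, so
t_c = ln(5.053 × 0.5529) / 0.7700 = 1.027 / 0.7700 = 1.334 d.
L(t_c) = L₀ e^(−k_1 t_c) = 12.6 × 0.7761 = 9.779 mg/L, and at the critical point k_2 D_c = k_1 L, so D_c = (0.190/0.960) × 9.779 = 1.935 mg/L.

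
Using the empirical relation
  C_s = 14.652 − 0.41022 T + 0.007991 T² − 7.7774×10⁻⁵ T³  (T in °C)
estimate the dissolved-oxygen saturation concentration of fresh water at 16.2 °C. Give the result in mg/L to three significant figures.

C_s = 14.652 − 0.41022×16.2 + 0.007991×16.2² − 7.7774×10⁻⁵×16.2³ = 9.773 mg/L.

C_s ≈ 9.77 mg/L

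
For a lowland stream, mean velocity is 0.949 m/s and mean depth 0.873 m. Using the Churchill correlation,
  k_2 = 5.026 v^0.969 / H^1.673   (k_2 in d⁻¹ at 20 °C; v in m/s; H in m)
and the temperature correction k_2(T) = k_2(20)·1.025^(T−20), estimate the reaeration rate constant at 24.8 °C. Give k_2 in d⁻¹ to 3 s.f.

k_2 ≈ 6.75 d⁻¹

k_2(20) = 5.026 × 0.949^0.969 / 0.873^1.673 = 5.026 × 0.9505 / 0.7967 = 5.996 d⁻¹.
k_2(24.8) = 5.996 × 1.025^(24.8−20) = 5.996 × 1.126 = 6.751 d⁻¹.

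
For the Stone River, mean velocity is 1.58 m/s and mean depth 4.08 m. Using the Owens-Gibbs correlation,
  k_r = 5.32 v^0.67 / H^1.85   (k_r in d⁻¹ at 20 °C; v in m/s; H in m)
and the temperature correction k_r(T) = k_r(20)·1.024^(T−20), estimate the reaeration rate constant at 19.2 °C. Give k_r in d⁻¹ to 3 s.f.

k_r ≈ 0.526 d⁻¹

k_r(20) = 5.32 × 1.58^0.67 / 4.08^1.85 = 5.32 × 1.359 / 13.48 = 0.5362 d⁻¹.
k_r(19.2) = 0.5362 × 1.024^(19.2−20) = 0.5362 × 0.9812 = 0.5261 d⁻¹.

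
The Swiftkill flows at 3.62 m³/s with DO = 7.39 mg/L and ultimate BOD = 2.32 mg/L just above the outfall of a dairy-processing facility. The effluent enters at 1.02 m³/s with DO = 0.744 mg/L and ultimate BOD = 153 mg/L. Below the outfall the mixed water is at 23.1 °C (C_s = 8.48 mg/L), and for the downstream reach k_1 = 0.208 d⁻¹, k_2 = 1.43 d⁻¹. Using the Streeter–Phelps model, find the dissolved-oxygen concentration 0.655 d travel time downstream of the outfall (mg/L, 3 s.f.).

Mixed DO = (3.62×7.39 + 1.02×0.744)/(3.62+1.02) = 27.51/4.640 = 5.929 mg/L.
Mixed L₀ = (3.62×2.32 + 1.02×153)/(4.640) = 164.5/4.640 = 35.44 mg/L.
Initial deficit D₀ = C_s − DO₀ = 8.48 − 5.929 = 2.551 mg/L.
D(0.655) = [0.208×35.44/(1.43−0.208)](e^(−0.208×0.655) − e^(−1.43×0.655)) + 2.551 e^(−1.43×0.655)
= 6.033 × (0.8726 − 0.3919) + 2.551 × 0.3919 = 3.900 mg/L.
DO = 8.48 − 3.900 = 4.580 mg/L.

DO ≈ 4.58 mg/L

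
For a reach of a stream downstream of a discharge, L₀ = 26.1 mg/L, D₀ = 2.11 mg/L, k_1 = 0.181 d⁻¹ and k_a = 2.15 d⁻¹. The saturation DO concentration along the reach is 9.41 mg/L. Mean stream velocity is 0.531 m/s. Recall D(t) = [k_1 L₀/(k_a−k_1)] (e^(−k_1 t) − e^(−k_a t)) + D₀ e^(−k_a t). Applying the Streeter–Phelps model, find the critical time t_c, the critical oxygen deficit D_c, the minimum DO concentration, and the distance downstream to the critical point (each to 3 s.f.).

t_c ≈ 0.182 d; D_c ≈ 2.13 mg/L; min DO ≈ 7.28 mg/L; x_c ≈ 8.37 km

At the critical point dD/dt = 0, so k_1 L₀ e^(−k_1 t) = k_a D. Substituting D(t) from the Streeter–Phelps equation and solving for t gives
t_c = ln[(k_a/k_1)(1 − D₀(k_a−k_1)/(k_1 L₀))] / (k_a−k_1).
Here k_a−k_1 = 1.969 d⁻¹ and 1 − D₀(k_a−k_1)/(k_1 L₀) = 1 − 2.11×1.969/(0.181×26.1) = 0.1206, so
t_c = ln(11.88 × 0.1206) / 1.969 = 0.3591 / 1.969 = 0.1824 d.
L(t_c) = L₀ e^(−k_1 t_c) = 26.1 × 0.9675 = 25.25 mg/L, and at the critical point k_a D_c = k_1 L, so D_c = (0.181/2.15) × 25.25 = 2.126 mg/L.
Minimum DO = C_s − D_c = 9.41 − 2.126 = 7.284 mg/L.
x_c = v t_c = 0.531 m/s × 0.1824 d × 86400 s/d = 8366 m ≈ 8.37 km.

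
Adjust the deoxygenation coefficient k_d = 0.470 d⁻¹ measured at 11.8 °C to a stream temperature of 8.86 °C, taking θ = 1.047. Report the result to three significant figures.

k_d ≈ 0.411 d⁻¹

k_d(T₂) = k_d(T₁) · θ^(T₂−T₁) = 0.470 × 1.047^(8.86−11.8)
= 0.470 × 1.047^-2.94 = 0.470 × 0.8737 = 0.4106 d⁻¹.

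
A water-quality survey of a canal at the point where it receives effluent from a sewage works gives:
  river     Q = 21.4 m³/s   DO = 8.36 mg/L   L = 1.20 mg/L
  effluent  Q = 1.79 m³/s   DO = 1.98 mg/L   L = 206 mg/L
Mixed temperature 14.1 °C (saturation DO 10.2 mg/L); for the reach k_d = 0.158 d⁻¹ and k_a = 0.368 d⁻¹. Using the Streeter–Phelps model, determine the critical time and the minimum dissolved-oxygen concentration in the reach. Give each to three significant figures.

t_c ≈ 3.07 d; minimum DO ≈ 5.70 mg/L

Mixed DO = (21.4×8.36 + 1.79×1.98)/(21.4+1.79) = 182.4/23.19 = 7.868 mg/L.
Mixed L₀ = (21.4×1.20 + 1.79×206)/(23.19) = 394.4/23.19 = 17.01 mg/L.
Initial deficit D₀ = C_s − DO₀ = 10.2 − 7.868 = 2.332 mg/L.
t_c = (1/0.2100) ln[(0.368/0.158)(1 − 2.332×0.2100/(0.158×17.01))] = 4.762 × ln(1.905) = 3.068 d.
D_c = (0.158/0.368) × 17.01 × e^(−0.158×3.068) = 0.4293 × 17.01 × 0.6159 = 4.497 mg/L.
Minimum DO = 10.2 − 4.497 = 5.703 mg/L.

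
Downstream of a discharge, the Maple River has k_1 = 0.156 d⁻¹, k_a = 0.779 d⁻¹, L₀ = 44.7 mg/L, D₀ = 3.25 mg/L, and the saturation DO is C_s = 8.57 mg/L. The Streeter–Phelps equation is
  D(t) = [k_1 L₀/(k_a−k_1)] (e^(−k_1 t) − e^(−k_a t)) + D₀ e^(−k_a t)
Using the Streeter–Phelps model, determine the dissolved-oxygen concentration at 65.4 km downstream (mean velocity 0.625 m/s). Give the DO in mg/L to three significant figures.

DO ≈ 2.40 mg/L

Travel time t = x/v = 65.4 km / (0.625 m/s) = 65400 m / 0.625 m/s = 104600 s = 1.211 d.
k_1 L₀/(k_a−k_1) = 0.156×44.7/(0.779−0.156) = 6.973/0.6230 = 11.19 mg/L.
e^(−k_1 t) = e^(−0.156×1.211) = 0.8278; e^(−k_a t) = e^(−0.779×1.211) = 0.3893.
D = 11.19 × (0.8278 − 0.3893) + 3.25 × 0.3893 = 4.909 + 1.265 = 6.174 mg/L.
DO = C_s − D = 8.57 − 6.174 = 2.396 mg/L.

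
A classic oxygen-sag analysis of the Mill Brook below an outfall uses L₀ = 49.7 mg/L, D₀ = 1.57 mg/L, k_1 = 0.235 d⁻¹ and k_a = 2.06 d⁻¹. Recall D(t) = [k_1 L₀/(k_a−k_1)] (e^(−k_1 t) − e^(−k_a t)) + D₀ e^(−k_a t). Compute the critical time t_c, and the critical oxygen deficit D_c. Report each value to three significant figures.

t_c = [1/(k_a−k_1)] ln[(k_a/k_1)(1 − D₀(k_a−k_1)/(k_1 L₀))]
= [1/(2.06−0.235)] ln[(2.06/0.235)(1 − 1.57×1.825/(0.235×49.7))]
= (1/1.825) ln[8.766 × 0.7547] = 0.5479 × ln(6.615) = 0.5479 × 1.889 = 1.035 d.
L(t_c) = L₀ e^(−k_1 t_c) = 49.7 × 0.7840 = 38.97 mg/L, and at the critical point k_a D_c = k_1 L, so D_c = (0.235/2.06) × 38.97 = 4.445 mg/L.

t_c ≈ 1.04 d; D_c ≈ 4.45 mg/L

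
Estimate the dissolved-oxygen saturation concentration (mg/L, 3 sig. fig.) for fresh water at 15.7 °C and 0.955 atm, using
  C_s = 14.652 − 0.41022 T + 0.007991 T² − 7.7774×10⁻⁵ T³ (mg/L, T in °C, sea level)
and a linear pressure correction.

At sea level: C_s = 14.652 − 0.41022×15.7 + 0.007991×15.7² − 7.7774×10⁻⁵×15.7³ = 9.880 mg/L.
Pressure correction: C_s' = 9.880 × 0.955 = 9.436 mg/L.

C_s ≈ 9.44 mg/L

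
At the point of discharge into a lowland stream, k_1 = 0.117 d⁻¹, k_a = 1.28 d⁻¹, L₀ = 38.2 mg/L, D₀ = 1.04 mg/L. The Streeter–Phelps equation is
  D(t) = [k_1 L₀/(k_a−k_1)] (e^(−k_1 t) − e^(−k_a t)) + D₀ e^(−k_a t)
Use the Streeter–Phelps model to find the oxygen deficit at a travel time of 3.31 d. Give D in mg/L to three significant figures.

D ≈ 2.57 mg/L

k_1 L₀/(k_a−k_1) = 0.117×38.2/(1.28−0.117) = 4.469/1.163 = 3.843 mg/L.
e^(−k_1 t) = e^(−0.117×3.310) = 0.6789; e^(−k_a t) = e^(−1.28×3.310) = 0.01445.
D = 3.843 × (0.6789 − 0.01445) + 1.04 × 0.01445 = 2.553 + 0.01503 = 2.569 mg/L.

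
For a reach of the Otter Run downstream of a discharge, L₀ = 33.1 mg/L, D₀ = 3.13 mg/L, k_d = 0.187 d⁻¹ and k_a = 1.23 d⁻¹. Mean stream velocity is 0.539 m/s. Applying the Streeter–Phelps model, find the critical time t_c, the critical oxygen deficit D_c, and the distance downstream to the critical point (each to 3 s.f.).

With k_a/k_d = 6.578 and 1 − D₀(k_a−k_d)/(k_d L₀) = 0.4726,
t_c = ln(6.578 × 0.4726) / (1.23 − 0.187) = ln(3.108) / 1.043 = 1.134/1.043 = 1.087 d.
D_c = (k_d/k_a) L₀ e^(−k_d t_c) = (0.187/1.23) × 33.1 × e^(−0.187×1.087) = 0.1520 × 33.1 × 0.8160 = 4.106 mg/L.
x_c = v t_c = 0.539 m/s × 1.087 d × 86400 s/d = 50640 m ≈ 50.6 km.

t_c ≈ 1.09 d; D_c ≈ 4.11 mg/L; x_c ≈ 50.6 km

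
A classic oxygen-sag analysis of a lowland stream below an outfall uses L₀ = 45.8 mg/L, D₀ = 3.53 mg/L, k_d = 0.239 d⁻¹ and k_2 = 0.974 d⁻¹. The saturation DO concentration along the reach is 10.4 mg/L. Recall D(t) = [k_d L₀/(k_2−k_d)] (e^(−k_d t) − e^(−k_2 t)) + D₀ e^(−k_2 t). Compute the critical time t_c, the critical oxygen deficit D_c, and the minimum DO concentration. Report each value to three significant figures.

With k_2/k_d = 4.075 and 1 − D₀(k_2−k_d)/(k_d L₀) = 0.7630,
t_c = ln(4.075 × 0.7630) / (0.974 − 0.239) = ln(3.109) / 0.7350 = 1.134/0.7350 = 1.543 d.
L(t_c) = L₀ e^(−k_d t_c) = 45.8 × 0.6915 = 31.67 mg/L, and at the critical point k_2 D_c = k_d L, so D_c = (0.239/0.974) × 31.67 = 7.771 mg/L.
Minimum DO = C_s − D_c = 10.4 − 7.771 = 2.629 mg/L.

t_c ≈ 1.54 d; D_c ≈ 7.77 mg/L; min DO ≈ 2.63 mg/L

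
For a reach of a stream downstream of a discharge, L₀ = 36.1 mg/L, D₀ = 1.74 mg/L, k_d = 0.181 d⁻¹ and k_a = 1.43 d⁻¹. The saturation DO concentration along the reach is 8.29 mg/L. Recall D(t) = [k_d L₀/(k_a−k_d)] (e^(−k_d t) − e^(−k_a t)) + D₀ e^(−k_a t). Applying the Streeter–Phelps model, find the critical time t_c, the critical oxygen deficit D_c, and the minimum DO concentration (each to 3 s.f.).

t_c ≈ 1.33 d; D_c ≈ 3.59 mg/L; min DO ≈ 4.70 mg/L

With k_a/k_d = 7.901 and 1 − D₀(k_a−k_d)/(k_d L₀) = 0.6674,
t_c = ln(7.901 × 0.6674) / (1.43 − 0.181) = ln(5.273) / 1.249 = 1.663/1.249 = 1.331 d.
L(t_c) = L₀ e^(−k_d t_c) = 36.1 × 0.7859 = 28.37 mg/L, and at the critical point k_a D_c = k_d L, so D_c = (0.181/1.43) × 28.37 = 3.591 mg/L.
Minimum DO = C_s − D_c = 8.29 − 3.591 = 4.699 mg/L.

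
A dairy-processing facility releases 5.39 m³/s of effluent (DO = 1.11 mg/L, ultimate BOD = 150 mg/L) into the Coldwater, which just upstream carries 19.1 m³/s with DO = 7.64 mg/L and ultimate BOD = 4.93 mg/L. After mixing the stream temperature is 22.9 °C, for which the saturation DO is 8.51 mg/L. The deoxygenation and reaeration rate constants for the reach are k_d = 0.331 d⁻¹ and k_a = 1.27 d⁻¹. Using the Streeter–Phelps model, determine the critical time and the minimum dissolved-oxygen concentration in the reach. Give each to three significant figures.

Mixed DO = (19.1×7.64 + 5.39×1.11)/(19.1+5.39) = 151.9/24.49 = 6.203 mg/L.
Mixed L₀ = (19.1×4.93 + 5.39×150)/(24.49) = 902.7/24.49 = 36.86 mg/L.
Initial deficit D₀ = C_s − DO₀ = 8.51 − 6.203 = 2.307 mg/L.
t_c = (1/0.9390) ln[(1.27/0.331)(1 − 2.307×0.9390/(0.331×36.86))] = 1.065 × ln(3.156) = 1.224 d.
D_c = (0.331/1.27) × 36.86 × e^(−0.331×1.224) = 0.2606 × 36.86 × 0.6669 = 6.407 mg/L.
Minimum DO = 8.51 − 6.407 = 2.103 mg/L.

t_c ≈ 1.22 d; minimum DO ≈ 2.10 mg/L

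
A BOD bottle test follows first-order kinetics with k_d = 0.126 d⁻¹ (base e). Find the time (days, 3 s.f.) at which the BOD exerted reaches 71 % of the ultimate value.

y/L₀ = 1 − e^(−k_d t) = 0.71 ⇒ e^(−k_d t) = 0.290
t = −ln(0.290) / 0.126 = 1.238 / 0.126 = 9.824 d.

t ≈ 9.82 d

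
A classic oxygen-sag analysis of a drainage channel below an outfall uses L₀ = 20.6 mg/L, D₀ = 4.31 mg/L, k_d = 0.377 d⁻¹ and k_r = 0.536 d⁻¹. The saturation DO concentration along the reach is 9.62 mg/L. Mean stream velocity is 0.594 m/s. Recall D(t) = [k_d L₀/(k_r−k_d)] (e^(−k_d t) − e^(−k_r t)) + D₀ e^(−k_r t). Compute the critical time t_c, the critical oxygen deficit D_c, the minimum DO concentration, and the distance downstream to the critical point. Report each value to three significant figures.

t_c ≈ 1.63 d; D_c ≈ 7.83 mg/L; min DO ≈ 1.79 mg/L; x_c ≈ 83.8 km

t_c = [1/(k_r−k_d)] ln[(k_r/k_d)(1 − D₀(k_r−k_d)/(k_d L₀))]
= [1/(0.536−0.377)] ln[(0.536/0.377)(1 − 4.31×0.1590/(0.377×20.6))]
= (1/0.1590) ln[1.422 × 0.9118] = 6.289 × ln(1.296) = 6.289 × 0.2595 = 1.632 d.
D_c = (k_d/k_r) L₀ e^(−k_d t_c) = (0.377/0.536) × 20.6 × e^(−0.377×1.632) = 0.7034 × 20.6 × 0.5405 = 7.831 mg/L.
Minimum DO = C_s − D_c = 9.62 − 7.831 = 1.789 mg/L.
x_c = v t_c = 0.594 m/s × 1.632 d × 86400 s/d = 83760 m ≈ 83.8 km.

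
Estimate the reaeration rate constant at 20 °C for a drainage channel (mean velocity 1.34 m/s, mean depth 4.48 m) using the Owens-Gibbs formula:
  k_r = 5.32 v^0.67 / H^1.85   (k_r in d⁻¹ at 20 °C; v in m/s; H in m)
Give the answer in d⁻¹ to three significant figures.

k_r ≈ 0.404 d⁻¹

k_r = 5.32 × 1.34^0.67 / 4.48^1.85 = 5.32 × 1.217 / 16.03 = 0.4038 d⁻¹.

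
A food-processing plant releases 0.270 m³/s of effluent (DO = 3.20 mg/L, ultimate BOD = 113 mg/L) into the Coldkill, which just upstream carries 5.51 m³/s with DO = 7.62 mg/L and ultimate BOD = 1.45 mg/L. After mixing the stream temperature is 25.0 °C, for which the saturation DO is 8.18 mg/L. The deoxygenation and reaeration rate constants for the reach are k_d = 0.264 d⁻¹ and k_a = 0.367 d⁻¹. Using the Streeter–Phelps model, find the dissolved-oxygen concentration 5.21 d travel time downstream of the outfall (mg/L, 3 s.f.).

DO ≈ 6.27 mg/L

Mixed DO = (5.51×7.62 + 0.270×3.20)/(5.51+0.270) = 42.85/5.780 = 7.414 mg/L.
Mixed L₀ = (5.51×1.45 + 0.270×113)/(5.780) = 38.50/5.780 = 6.661 mg/L.
Initial deficit D₀ = C_s − DO₀ = 8.18 − 7.414 = 0.7665 mg/L.
D(5.21) = [0.264×6.661/(0.367−0.264)](e^(−0.264×5.21) − e^(−0.367×5.21)) + 0.7665 e^(−0.367×5.21)
= 17.07 × (0.2527 − 0.1478) + 0.7665 × 0.1478 = 1.905 mg/L.
DO = 8.18 − 1.905 = 6.275 mg/L.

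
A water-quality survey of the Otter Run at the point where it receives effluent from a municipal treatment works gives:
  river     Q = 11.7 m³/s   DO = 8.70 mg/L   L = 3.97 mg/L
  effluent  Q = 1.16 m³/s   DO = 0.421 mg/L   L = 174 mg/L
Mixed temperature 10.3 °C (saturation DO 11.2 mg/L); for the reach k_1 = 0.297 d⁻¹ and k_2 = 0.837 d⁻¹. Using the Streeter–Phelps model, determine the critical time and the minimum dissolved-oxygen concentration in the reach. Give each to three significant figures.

t_c ≈ 1.24 d; minimum DO ≈ 6.46 mg/L

Mixed DO = (11.7×8.70 + 1.16×0.421)/(11.7+1.16) = 102.3/12.86 = 7.953 mg/L.
Mixed L₀ = (11.7×3.97 + 1.16×174)/(12.86) = 248.3/12.86 = 19.31 mg/L.
Initial deficit D₀ = C_s − DO₀ = 11.2 − 7.953 = 3.247 mg/L.
t_c = (1/0.5400) ln[(0.837/0.297)(1 − 3.247×0.5400/(0.297×19.31))] = 1.852 × ln(1.957) = 1.243 d.
D_c = (0.297/0.837) × 19.31 × e^(−0.297×1.243) = 0.3548 × 19.31 × 0.6913 = 4.736 mg/L.
Minimum DO = 11.2 − 4.736 = 6.464 mg/L.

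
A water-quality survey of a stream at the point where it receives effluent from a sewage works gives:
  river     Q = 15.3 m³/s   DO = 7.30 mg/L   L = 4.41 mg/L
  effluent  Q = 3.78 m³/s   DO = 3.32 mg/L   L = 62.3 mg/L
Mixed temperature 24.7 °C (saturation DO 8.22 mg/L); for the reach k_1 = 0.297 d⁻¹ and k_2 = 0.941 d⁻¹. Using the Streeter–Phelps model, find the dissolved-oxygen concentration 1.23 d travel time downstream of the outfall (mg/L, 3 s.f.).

Mixed DO = (15.3×7.30 + 3.78×3.32)/(15.3+3.78) = 124.2/19.08 = 6.512 mg/L.
Mixed L₀ = (15.3×4.41 + 3.78×62.3)/(19.08) = 303.0/19.08 = 15.88 mg/L.
Initial deficit D₀ = C_s − DO₀ = 8.22 − 6.512 = 1.708 mg/L.
D(1.23) = [0.297×15.88/(0.941−0.297)](e^(−0.297×1.23) − e^(−0.941×1.23)) + 1.708 e^(−0.941×1.23)
= 7.323 × (0.6940 − 0.3143) + 1.708 × 0.3143 = 3.317 mg/L.
DO = 8.22 − 3.317 = 4.903 mg/L.

DO ≈ 4.90 mg/L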